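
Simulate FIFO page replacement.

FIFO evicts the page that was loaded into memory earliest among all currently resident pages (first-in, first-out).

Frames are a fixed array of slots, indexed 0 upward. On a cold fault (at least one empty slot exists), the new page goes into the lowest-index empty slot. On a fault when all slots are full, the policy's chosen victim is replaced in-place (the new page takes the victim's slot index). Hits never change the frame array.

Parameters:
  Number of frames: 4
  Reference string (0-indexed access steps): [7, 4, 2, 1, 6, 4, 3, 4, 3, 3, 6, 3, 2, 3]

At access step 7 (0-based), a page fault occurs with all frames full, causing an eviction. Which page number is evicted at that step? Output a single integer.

Step 0: ref 7 -> FAULT, frames=[7,-,-,-]
Step 1: ref 4 -> FAULT, frames=[7,4,-,-]
Step 2: ref 2 -> FAULT, frames=[7,4,2,-]
Step 3: ref 1 -> FAULT, frames=[7,4,2,1]
Step 4: ref 6 -> FAULT, evict 7, frames=[6,4,2,1]
Step 5: ref 4 -> HIT, frames=[6,4,2,1]
Step 6: ref 3 -> FAULT, evict 4, frames=[6,3,2,1]
Step 7: ref 4 -> FAULT, evict 2, frames=[6,3,4,1]
At step 7: evicted page 2

Answer: 2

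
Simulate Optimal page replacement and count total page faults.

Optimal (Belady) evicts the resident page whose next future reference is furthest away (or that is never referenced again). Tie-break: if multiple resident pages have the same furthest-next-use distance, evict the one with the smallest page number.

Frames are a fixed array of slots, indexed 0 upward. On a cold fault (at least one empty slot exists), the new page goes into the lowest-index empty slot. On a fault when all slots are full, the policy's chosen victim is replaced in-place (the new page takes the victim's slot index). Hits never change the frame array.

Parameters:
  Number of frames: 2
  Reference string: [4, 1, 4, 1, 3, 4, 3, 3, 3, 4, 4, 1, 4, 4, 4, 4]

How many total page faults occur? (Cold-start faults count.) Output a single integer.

Step 0: ref 4 → FAULT, frames=[4,-]
Step 1: ref 1 → FAULT, frames=[4,1]
Step 2: ref 4 → HIT, frames=[4,1]
Step 3: ref 1 → HIT, frames=[4,1]
Step 4: ref 3 → FAULT (evict 1), frames=[4,3]
Step 5: ref 4 → HIT, frames=[4,3]
Step 6: ref 3 → HIT, frames=[4,3]
Step 7: ref 3 → HIT, frames=[4,3]
Step 8: ref 3 → HIT, frames=[4,3]
Step 9: ref 4 → HIT, frames=[4,3]
Step 10: ref 4 → HIT, frames=[4,3]
Step 11: ref 1 → FAULT (evict 3), frames=[4,1]
Step 12: ref 4 → HIT, frames=[4,1]
Step 13: ref 4 → HIT, frames=[4,1]
Step 14: ref 4 → HIT, frames=[4,1]
Step 15: ref 4 → HIT, frames=[4,1]
Total faults: 4

Answer: 4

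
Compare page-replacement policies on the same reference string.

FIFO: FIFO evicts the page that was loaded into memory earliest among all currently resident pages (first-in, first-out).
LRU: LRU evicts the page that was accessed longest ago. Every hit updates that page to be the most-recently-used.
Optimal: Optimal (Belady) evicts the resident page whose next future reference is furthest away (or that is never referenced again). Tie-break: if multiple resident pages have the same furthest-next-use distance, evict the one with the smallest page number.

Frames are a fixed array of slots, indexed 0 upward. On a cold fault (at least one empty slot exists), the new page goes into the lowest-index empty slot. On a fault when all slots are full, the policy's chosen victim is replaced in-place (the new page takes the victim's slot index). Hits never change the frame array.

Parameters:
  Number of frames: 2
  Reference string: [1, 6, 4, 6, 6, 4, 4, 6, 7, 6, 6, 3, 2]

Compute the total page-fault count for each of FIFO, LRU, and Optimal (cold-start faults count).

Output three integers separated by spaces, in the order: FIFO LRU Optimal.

Answer: 7 6 6

Derivation:
--- FIFO ---
  step 0: ref 1 -> FAULT, frames=[1,-] (faults so far: 1)
  step 1: ref 6 -> FAULT, frames=[1,6] (faults so far: 2)
  step 2: ref 4 -> FAULT, evict 1, frames=[4,6] (faults so far: 3)
  step 3: ref 6 -> HIT, frames=[4,6] (faults so far: 3)
  step 4: ref 6 -> HIT, frames=[4,6] (faults so far: 3)
  step 5: ref 4 -> HIT, frames=[4,6] (faults so far: 3)
  step 6: ref 4 -> HIT, frames=[4,6] (faults so far: 3)
  step 7: ref 6 -> HIT, frames=[4,6] (faults so far: 3)
  step 8: ref 7 -> FAULT, evict 6, frames=[4,7] (faults so far: 4)
  step 9: ref 6 -> FAULT, evict 4, frames=[6,7] (faults so far: 5)
  step 10: ref 6 -> HIT, frames=[6,7] (faults so far: 5)
  step 11: ref 3 -> FAULT, evict 7, frames=[6,3] (faults so far: 6)
  step 12: ref 2 -> FAULT, evict 6, frames=[2,3] (faults so far: 7)
  FIFO total faults: 7
--- LRU ---
  step 0: ref 1 -> FAULT, frames=[1,-] (faults so far: 1)
  step 1: ref 6 -> FAULT, frames=[1,6] (faults so far: 2)
  step 2: ref 4 -> FAULT, evict 1, frames=[4,6] (faults so far: 3)
  step 3: ref 6 -> HIT, frames=[4,6] (faults so far: 3)
  step 4: ref 6 -> HIT, frames=[4,6] (faults so far: 3)
  step 5: ref 4 -> HIT, frames=[4,6] (faults so far: 3)
  step 6: ref 4 -> HIT, frames=[4,6] (faults so far: 3)
  step 7: ref 6 -> HIT, frames=[4,6] (faults so far: 3)
  step 8: ref 7 -> FAULT, evict 4, frames=[7,6] (faults so far: 4)
  step 9: ref 6 -> HIT, frames=[7,6] (faults so far: 4)
  step 10: ref 6 -> HIT, frames=[7,6] (faults so far: 4)
  step 11: ref 3 -> FAULT, evict 7, frames=[3,6] (faults so far: 5)
  step 12: ref 2 -> FAULT, evict 6, frames=[3,2] (faults so far: 6)
  LRU total faults: 6
--- Optimal ---
  step 0: ref 1 -> FAULT, frames=[1,-] (faults so far: 1)
  step 1: ref 6 -> FAULT, frames=[1,6] (faults so far: 2)
  step 2: ref 4 -> FAULT, evict 1, frames=[4,6] (faults so far: 3)
  step 3: ref 6 -> HIT, frames=[4,6] (faults so far: 3)
  step 4: ref 6 -> HIT, frames=[4,6] (faults so far: 3)
  step 5: ref 4 -> HIT, frames=[4,6] (faults so far: 3)
  step 6: ref 4 -> HIT, frames=[4,6] (faults so far: 3)
  step 7: ref 6 -> HIT, frames=[4,6] (faults so far: 3)
  step 8: ref 7 -> FAULT, evict 4, frames=[7,6] (faults so far: 4)
  step 9: ref 6 -> HIT, frames=[7,6] (faults so far: 4)
  step 10: ref 6 -> HIT, frames=[7,6] (faults so far: 4)
  step 11: ref 3 -> FAULT, evict 6, frames=[7,3] (faults so far: 5)
  step 12: ref 2 -> FAULT, evict 3, frames=[7,2] (faults so far: 6)
  Optimal total faults: 6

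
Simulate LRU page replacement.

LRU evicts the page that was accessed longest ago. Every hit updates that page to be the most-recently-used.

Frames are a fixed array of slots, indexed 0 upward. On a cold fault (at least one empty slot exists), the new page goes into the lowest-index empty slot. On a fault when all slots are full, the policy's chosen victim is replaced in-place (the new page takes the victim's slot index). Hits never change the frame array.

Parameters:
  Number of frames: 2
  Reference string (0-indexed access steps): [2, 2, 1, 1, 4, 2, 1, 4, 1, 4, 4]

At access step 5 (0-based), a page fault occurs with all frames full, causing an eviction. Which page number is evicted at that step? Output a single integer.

Step 0: ref 2 -> FAULT, frames=[2,-]
Step 1: ref 2 -> HIT, frames=[2,-]
Step 2: ref 1 -> FAULT, frames=[2,1]
Step 3: ref 1 -> HIT, frames=[2,1]
Step 4: ref 4 -> FAULT, evict 2, frames=[4,1]
Step 5: ref 2 -> FAULT, evict 1, frames=[4,2]
At step 5: evicted page 1

Answer: 1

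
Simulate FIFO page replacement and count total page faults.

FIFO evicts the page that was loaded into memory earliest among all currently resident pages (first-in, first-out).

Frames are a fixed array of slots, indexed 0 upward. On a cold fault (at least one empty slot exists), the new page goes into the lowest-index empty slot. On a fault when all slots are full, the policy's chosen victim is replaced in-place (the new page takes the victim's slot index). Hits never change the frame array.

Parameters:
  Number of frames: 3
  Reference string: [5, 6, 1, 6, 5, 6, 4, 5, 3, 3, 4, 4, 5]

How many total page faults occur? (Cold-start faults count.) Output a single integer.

Step 0: ref 5 → FAULT, frames=[5,-,-]
Step 1: ref 6 → FAULT, frames=[5,6,-]
Step 2: ref 1 → FAULT, frames=[5,6,1]
Step 3: ref 6 → HIT, frames=[5,6,1]
Step 4: ref 5 → HIT, frames=[5,6,1]
Step 5: ref 6 → HIT, frames=[5,6,1]
Step 6: ref 4 → FAULT (evict 5), frames=[4,6,1]
Step 7: ref 5 → FAULT (evict 6), frames=[4,5,1]
Step 8: ref 3 → FAULT (evict 1), frames=[4,5,3]
Step 9: ref 3 → HIT, frames=[4,5,3]
Step 10: ref 4 → HIT, frames=[4,5,3]
Step 11: ref 4 → HIT, frames=[4,5,3]
Step 12: ref 5 → HIT, frames=[4,5,3]
Total faults: 6

Answer: 6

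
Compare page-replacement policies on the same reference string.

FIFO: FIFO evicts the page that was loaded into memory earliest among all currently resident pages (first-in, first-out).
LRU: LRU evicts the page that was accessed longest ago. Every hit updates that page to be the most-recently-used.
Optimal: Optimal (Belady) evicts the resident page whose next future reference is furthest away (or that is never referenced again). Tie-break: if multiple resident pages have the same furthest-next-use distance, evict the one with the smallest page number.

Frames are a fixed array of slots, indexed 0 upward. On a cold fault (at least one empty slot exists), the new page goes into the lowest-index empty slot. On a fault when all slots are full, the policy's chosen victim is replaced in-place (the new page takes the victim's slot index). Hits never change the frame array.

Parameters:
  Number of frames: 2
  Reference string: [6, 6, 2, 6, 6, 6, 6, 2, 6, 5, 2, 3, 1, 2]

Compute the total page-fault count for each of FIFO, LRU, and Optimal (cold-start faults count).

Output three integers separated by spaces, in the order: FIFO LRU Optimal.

--- FIFO ---
  step 0: ref 6 -> FAULT, frames=[6,-] (faults so far: 1)
  step 1: ref 6 -> HIT, frames=[6,-] (faults so far: 1)
  step 2: ref 2 -> FAULT, frames=[6,2] (faults so far: 2)
  step 3: ref 6 -> HIT, frames=[6,2] (faults so far: 2)
  step 4: ref 6 -> HIT, frames=[6,2] (faults so far: 2)
  step 5: ref 6 -> HIT, frames=[6,2] (faults so far: 2)
  step 6: ref 6 -> HIT, frames=[6,2] (faults so far: 2)
  step 7: ref 2 -> HIT, frames=[6,2] (faults so far: 2)
  step 8: ref 6 -> HIT, frames=[6,2] (faults so far: 2)
  step 9: ref 5 -> FAULT, evict 6, frames=[5,2] (faults so far: 3)
  step 10: ref 2 -> HIT, frames=[5,2] (faults so far: 3)
  step 11: ref 3 -> FAULT, evict 2, frames=[5,3] (faults so far: 4)
  step 12: ref 1 -> FAULT, evict 5, frames=[1,3] (faults so far: 5)
  step 13: ref 2 -> FAULT, evict 3, frames=[1,2] (faults so far: 6)
  FIFO total faults: 6
--- LRU ---
  step 0: ref 6 -> FAULT, frames=[6,-] (faults so far: 1)
  step 1: ref 6 -> HIT, frames=[6,-] (faults so far: 1)
  step 2: ref 2 -> FAULT, frames=[6,2] (faults so far: 2)
  step 3: ref 6 -> HIT, frames=[6,2] (faults so far: 2)
  step 4: ref 6 -> HIT, frames=[6,2] (faults so far: 2)
  step 5: ref 6 -> HIT, frames=[6,2] (faults so far: 2)
  step 6: ref 6 -> HIT, frames=[6,2] (faults so far: 2)
  step 7: ref 2 -> HIT, frames=[6,2] (faults so far: 2)
  step 8: ref 6 -> HIT, frames=[6,2] (faults so far: 2)
  step 9: ref 5 -> FAULT, evict 2, frames=[6,5] (faults so far: 3)
  step 10: ref 2 -> FAULT, evict 6, frames=[2,5] (faults so far: 4)
  step 11: ref 3 -> FAULT, evict 5, frames=[2,3] (faults so far: 5)
  step 12: ref 1 -> FAULT, evict 2, frames=[1,3] (faults so far: 6)
  step 13: ref 2 -> FAULT, evict 3, frames=[1,2] (faults so far: 7)
  LRU total faults: 7
--- Optimal ---
  step 0: ref 6 -> FAULT, frames=[6,-] (faults so far: 1)
  step 1: ref 6 -> HIT, frames=[6,-] (faults so far: 1)
  step 2: ref 2 -> FAULT, frames=[6,2] (faults so far: 2)
  step 3: ref 6 -> HIT, frames=[6,2] (faults so far: 2)
  step 4: ref 6 -> HIT, frames=[6,2] (faults so far: 2)
  step 5: ref 6 -> HIT, frames=[6,2] (faults so far: 2)
  step 6: ref 6 -> HIT, frames=[6,2] (faults so far: 2)
  step 7: ref 2 -> HIT, frames=[6,2] (faults so far: 2)
  step 8: ref 6 -> HIT, frames=[6,2] (faults so far: 2)
  step 9: ref 5 -> FAULT, evict 6, frames=[5,2] (faults so far: 3)
  step 10: ref 2 -> HIT, frames=[5,2] (faults so far: 3)
  step 11: ref 3 -> FAULT, evict 5, frames=[3,2] (faults so far: 4)
  step 12: ref 1 -> FAULT, evict 3, frames=[1,2] (faults so far: 5)
  step 13: ref 2 -> HIT, frames=[1,2] (faults so far: 5)
  Optimal total faults: 5

Answer: 6 7 5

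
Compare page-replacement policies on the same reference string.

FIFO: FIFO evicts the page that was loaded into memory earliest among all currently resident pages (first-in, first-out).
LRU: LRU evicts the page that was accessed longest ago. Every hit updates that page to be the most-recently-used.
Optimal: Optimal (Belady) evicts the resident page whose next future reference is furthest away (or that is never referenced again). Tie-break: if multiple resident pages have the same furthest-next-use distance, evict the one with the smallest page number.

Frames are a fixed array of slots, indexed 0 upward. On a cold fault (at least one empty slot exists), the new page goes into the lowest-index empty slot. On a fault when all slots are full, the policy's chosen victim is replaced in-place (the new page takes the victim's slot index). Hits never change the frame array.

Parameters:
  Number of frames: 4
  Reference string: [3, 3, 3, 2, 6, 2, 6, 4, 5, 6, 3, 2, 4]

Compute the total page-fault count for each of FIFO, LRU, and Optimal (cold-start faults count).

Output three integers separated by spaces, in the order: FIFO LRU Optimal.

--- FIFO ---
  step 0: ref 3 -> FAULT, frames=[3,-,-,-] (faults so far: 1)
  step 1: ref 3 -> HIT, frames=[3,-,-,-] (faults so far: 1)
  step 2: ref 3 -> HIT, frames=[3,-,-,-] (faults so far: 1)
  step 3: ref 2 -> FAULT, frames=[3,2,-,-] (faults so far: 2)
  step 4: ref 6 -> FAULT, frames=[3,2,6,-] (faults so far: 3)
  step 5: ref 2 -> HIT, frames=[3,2,6,-] (faults so far: 3)
  step 6: ref 6 -> HIT, frames=[3,2,6,-] (faults so far: 3)
  step 7: ref 4 -> FAULT, frames=[3,2,6,4] (faults so far: 4)
  step 8: ref 5 -> FAULT, evict 3, frames=[5,2,6,4] (faults so far: 5)
  step 9: ref 6 -> HIT, frames=[5,2,6,4] (faults so far: 5)
  step 10: ref 3 -> FAULT, evict 2, frames=[5,3,6,4] (faults so far: 6)
  step 11: ref 2 -> FAULT, evict 6, frames=[5,3,2,4] (faults so far: 7)
  step 12: ref 4 -> HIT, frames=[5,3,2,4] (faults so far: 7)
  FIFO total faults: 7
--- LRU ---
  step 0: ref 3 -> FAULT, frames=[3,-,-,-] (faults so far: 1)
  step 1: ref 3 -> HIT, frames=[3,-,-,-] (faults so far: 1)
  step 2: ref 3 -> HIT, frames=[3,-,-,-] (faults so far: 1)
  step 3: ref 2 -> FAULT, frames=[3,2,-,-] (faults so far: 2)
  step 4: ref 6 -> FAULT, frames=[3,2,6,-] (faults so far: 3)
  step 5: ref 2 -> HIT, frames=[3,2,6,-] (faults so far: 3)
  step 6: ref 6 -> HIT, frames=[3,2,6,-] (faults so far: 3)
  step 7: ref 4 -> FAULT, frames=[3,2,6,4] (faults so far: 4)
  step 8: ref 5 -> FAULT, evict 3, frames=[5,2,6,4] (faults so far: 5)
  step 9: ref 6 -> HIT, frames=[5,2,6,4] (faults so far: 5)
  step 10: ref 3 -> FAULT, evict 2, frames=[5,3,6,4] (faults so far: 6)
  step 11: ref 2 -> FAULT, evict 4, frames=[5,3,6,2] (faults so far: 7)
  step 12: ref 4 -> FAULT, evict 5, frames=[4,3,6,2] (faults so far: 8)
  LRU total faults: 8
--- Optimal ---
  step 0: ref 3 -> FAULT, frames=[3,-,-,-] (faults so far: 1)
  step 1: ref 3 -> HIT, frames=[3,-,-,-] (faults so far: 1)
  step 2: ref 3 -> HIT, frames=[3,-,-,-] (faults so far: 1)
  step 3: ref 2 -> FAULT, frames=[3,2,-,-] (faults so far: 2)
  step 4: ref 6 -> FAULT, frames=[3,2,6,-] (faults so far: 3)
  step 5: ref 2 -> HIT, frames=[3,2,6,-] (faults so far: 3)
  step 6: ref 6 -> HIT, frames=[3,2,6,-] (faults so far: 3)
  step 7: ref 4 -> FAULT, frames=[3,2,6,4] (faults so far: 4)
  step 8: ref 5 -> FAULT, evict 4, frames=[3,2,6,5] (faults so far: 5)
  step 9: ref 6 -> HIT, frames=[3,2,6,5] (faults so far: 5)
  step 10: ref 3 -> HIT, frames=[3,2,6,5] (faults so far: 5)
  step 11: ref 2 -> HIT, frames=[3,2,6,5] (faults so far: 5)
  step 12: ref 4 -> FAULT, evict 2, frames=[3,4,6,5] (faults so far: 6)
  Optimal total faults: 6

Answer: 7 8 6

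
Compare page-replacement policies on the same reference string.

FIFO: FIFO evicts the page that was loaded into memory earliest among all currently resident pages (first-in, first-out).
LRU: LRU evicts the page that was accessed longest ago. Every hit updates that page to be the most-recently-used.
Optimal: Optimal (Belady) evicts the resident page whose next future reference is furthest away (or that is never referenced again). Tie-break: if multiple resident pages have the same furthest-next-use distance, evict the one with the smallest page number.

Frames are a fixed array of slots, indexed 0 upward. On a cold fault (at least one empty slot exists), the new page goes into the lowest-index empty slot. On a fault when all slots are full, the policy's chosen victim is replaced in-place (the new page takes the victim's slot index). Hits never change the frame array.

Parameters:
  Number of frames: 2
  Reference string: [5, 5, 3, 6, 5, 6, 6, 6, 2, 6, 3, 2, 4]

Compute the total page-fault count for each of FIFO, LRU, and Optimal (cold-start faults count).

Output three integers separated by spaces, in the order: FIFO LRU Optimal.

--- FIFO ---
  step 0: ref 5 -> FAULT, frames=[5,-] (faults so far: 1)
  step 1: ref 5 -> HIT, frames=[5,-] (faults so far: 1)
  step 2: ref 3 -> FAULT, frames=[5,3] (faults so far: 2)
  step 3: ref 6 -> FAULT, evict 5, frames=[6,3] (faults so far: 3)
  step 4: ref 5 -> FAULT, evict 3, frames=[6,5] (faults so far: 4)
  step 5: ref 6 -> HIT, frames=[6,5] (faults so far: 4)
  step 6: ref 6 -> HIT, frames=[6,5] (faults so far: 4)
  step 7: ref 6 -> HIT, frames=[6,5] (faults so far: 4)
  step 8: ref 2 -> FAULT, evict 6, frames=[2,5] (faults so far: 5)
  step 9: ref 6 -> FAULT, evict 5, frames=[2,6] (faults so far: 6)
  step 10: ref 3 -> FAULT, evict 2, frames=[3,6] (faults so far: 7)
  step 11: ref 2 -> FAULT, evict 6, frames=[3,2] (faults so far: 8)
  step 12: ref 4 -> FAULT, evict 3, frames=[4,2] (faults so far: 9)
  FIFO total faults: 9
--- LRU ---
  step 0: ref 5 -> FAULT, frames=[5,-] (faults so far: 1)
  step 1: ref 5 -> HIT, frames=[5,-] (faults so far: 1)
  step 2: ref 3 -> FAULT, frames=[5,3] (faults so far: 2)
  step 3: ref 6 -> FAULT, evict 5, frames=[6,3] (faults so far: 3)
  step 4: ref 5 -> FAULT, evict 3, frames=[6,5] (faults so far: 4)
  step 5: ref 6 -> HIT, frames=[6,5] (faults so far: 4)
  step 6: ref 6 -> HIT, frames=[6,5] (faults so far: 4)
  step 7: ref 6 -> HIT, frames=[6,5] (faults so far: 4)
  step 8: ref 2 -> FAULT, evict 5, frames=[6,2] (faults so far: 5)
  step 9: ref 6 -> HIT, frames=[6,2] (faults so far: 5)
  step 10: ref 3 -> FAULT, evict 2, frames=[6,3] (faults so far: 6)
  step 11: ref 2 -> FAULT, evict 6, frames=[2,3] (faults so far: 7)
  step 12: ref 4 -> FAULT, evict 3, frames=[2,4] (faults so far: 8)
  LRU total faults: 8
--- Optimal ---
  step 0: ref 5 -> FAULT, frames=[5,-] (faults so far: 1)
  step 1: ref 5 -> HIT, frames=[5,-] (faults so far: 1)
  step 2: ref 3 -> FAULT, frames=[5,3] (faults so far: 2)
  step 3: ref 6 -> FAULT, evict 3, frames=[5,6] (faults so far: 3)
  step 4: ref 5 -> HIT, frames=[5,6] (faults so far: 3)
  step 5: ref 6 -> HIT, frames=[5,6] (faults so far: 3)
  step 6: ref 6 -> HIT, frames=[5,6] (faults so far: 3)
  step 7: ref 6 -> HIT, frames=[5,6] (faults so far: 3)
  step 8: ref 2 -> FAULT, evict 5, frames=[2,6] (faults so far: 4)
  step 9: ref 6 -> HIT, frames=[2,6] (faults so far: 4)
  step 10: ref 3 -> FAULT, evict 6, frames=[2,3] (faults so far: 5)
  step 11: ref 2 -> HIT, frames=[2,3] (faults so far: 5)
  step 12: ref 4 -> FAULT, evict 2, frames=[4,3] (faults so far: 6)
  Optimal total faults: 6

Answer: 9 8 6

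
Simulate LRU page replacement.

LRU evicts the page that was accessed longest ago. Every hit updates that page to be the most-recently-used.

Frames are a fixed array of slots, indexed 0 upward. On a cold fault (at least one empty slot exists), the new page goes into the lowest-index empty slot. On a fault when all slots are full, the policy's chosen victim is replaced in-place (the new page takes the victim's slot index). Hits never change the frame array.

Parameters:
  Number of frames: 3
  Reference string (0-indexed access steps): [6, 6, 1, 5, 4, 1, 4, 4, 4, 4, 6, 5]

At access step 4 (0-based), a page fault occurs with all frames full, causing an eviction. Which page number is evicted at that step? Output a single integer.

Answer: 6

Derivation:
Step 0: ref 6 -> FAULT, frames=[6,-,-]
Step 1: ref 6 -> HIT, frames=[6,-,-]
Step 2: ref 1 -> FAULT, frames=[6,1,-]
Step 3: ref 5 -> FAULT, frames=[6,1,5]
Step 4: ref 4 -> FAULT, evict 6, frames=[4,1,5]
At step 4: evicted page 6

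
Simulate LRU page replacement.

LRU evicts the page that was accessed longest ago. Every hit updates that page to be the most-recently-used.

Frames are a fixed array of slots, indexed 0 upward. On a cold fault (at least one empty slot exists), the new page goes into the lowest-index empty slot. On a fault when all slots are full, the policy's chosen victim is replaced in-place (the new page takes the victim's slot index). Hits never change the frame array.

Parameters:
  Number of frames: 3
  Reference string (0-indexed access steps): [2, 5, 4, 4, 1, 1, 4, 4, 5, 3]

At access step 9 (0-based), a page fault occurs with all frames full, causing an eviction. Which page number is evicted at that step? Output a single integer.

Step 0: ref 2 -> FAULT, frames=[2,-,-]
Step 1: ref 5 -> FAULT, frames=[2,5,-]
Step 2: ref 4 -> FAULT, frames=[2,5,4]
Step 3: ref 4 -> HIT, frames=[2,5,4]
Step 4: ref 1 -> FAULT, evict 2, frames=[1,5,4]
Step 5: ref 1 -> HIT, frames=[1,5,4]
Step 6: ref 4 -> HIT, frames=[1,5,4]
Step 7: ref 4 -> HIT, frames=[1,5,4]
Step 8: ref 5 -> HIT, frames=[1,5,4]
Step 9: ref 3 -> FAULT, evict 1, frames=[3,5,4]
At step 9: evicted page 1

Answer: 1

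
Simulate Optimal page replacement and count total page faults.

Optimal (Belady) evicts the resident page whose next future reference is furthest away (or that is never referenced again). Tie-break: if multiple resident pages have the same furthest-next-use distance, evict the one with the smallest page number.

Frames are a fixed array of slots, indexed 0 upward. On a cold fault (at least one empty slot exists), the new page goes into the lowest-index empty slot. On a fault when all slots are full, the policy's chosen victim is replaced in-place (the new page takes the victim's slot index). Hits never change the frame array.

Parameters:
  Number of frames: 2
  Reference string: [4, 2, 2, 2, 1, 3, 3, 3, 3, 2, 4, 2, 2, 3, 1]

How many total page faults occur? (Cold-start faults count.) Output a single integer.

Step 0: ref 4 → FAULT, frames=[4,-]
Step 1: ref 2 → FAULT, frames=[4,2]
Step 2: ref 2 → HIT, frames=[4,2]
Step 3: ref 2 → HIT, frames=[4,2]
Step 4: ref 1 → FAULT (evict 4), frames=[1,2]
Step 5: ref 3 → FAULT (evict 1), frames=[3,2]
Step 6: ref 3 → HIT, frames=[3,2]
Step 7: ref 3 → HIT, frames=[3,2]
Step 8: ref 3 → HIT, frames=[3,2]
Step 9: ref 2 → HIT, frames=[3,2]
Step 10: ref 4 → FAULT (evict 3), frames=[4,2]
Step 11: ref 2 → HIT, frames=[4,2]
Step 12: ref 2 → HIT, frames=[4,2]
Step 13: ref 3 → FAULT (evict 2), frames=[4,3]
Step 14: ref 1 → FAULT (evict 3), frames=[4,1]
Total faults: 7

Answer: 7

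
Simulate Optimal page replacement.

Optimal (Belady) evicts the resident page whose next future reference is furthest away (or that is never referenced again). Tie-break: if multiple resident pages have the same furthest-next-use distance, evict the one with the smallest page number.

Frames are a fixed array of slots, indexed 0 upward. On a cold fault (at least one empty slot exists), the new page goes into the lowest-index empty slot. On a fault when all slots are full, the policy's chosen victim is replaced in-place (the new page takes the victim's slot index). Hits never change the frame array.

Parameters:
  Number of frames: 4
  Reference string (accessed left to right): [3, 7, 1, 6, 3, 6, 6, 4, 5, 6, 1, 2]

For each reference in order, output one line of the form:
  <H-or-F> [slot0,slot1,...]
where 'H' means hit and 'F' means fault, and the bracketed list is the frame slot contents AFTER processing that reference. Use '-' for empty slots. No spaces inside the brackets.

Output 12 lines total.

F [3,-,-,-]
F [3,7,-,-]
F [3,7,1,-]
F [3,7,1,6]
H [3,7,1,6]
H [3,7,1,6]
H [3,7,1,6]
F [4,7,1,6]
F [5,7,1,6]
H [5,7,1,6]
H [5,7,1,6]
F [5,7,2,6]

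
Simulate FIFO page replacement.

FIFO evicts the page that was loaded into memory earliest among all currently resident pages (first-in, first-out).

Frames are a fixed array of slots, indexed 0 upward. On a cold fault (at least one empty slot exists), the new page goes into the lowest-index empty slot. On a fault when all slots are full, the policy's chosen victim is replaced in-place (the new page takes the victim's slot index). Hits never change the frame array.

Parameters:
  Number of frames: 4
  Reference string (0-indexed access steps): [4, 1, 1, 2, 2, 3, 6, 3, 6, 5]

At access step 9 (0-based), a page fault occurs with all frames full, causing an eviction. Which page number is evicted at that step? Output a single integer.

Step 0: ref 4 -> FAULT, frames=[4,-,-,-]
Step 1: ref 1 -> FAULT, frames=[4,1,-,-]
Step 2: ref 1 -> HIT, frames=[4,1,-,-]
Step 3: ref 2 -> FAULT, frames=[4,1,2,-]
Step 4: ref 2 -> HIT, frames=[4,1,2,-]
Step 5: ref 3 -> FAULT, frames=[4,1,2,3]
Step 6: ref 6 -> FAULT, evict 4, frames=[6,1,2,3]
Step 7: ref 3 -> HIT, frames=[6,1,2,3]
Step 8: ref 6 -> HIT, frames=[6,1,2,3]
Step 9: ref 5 -> FAULT, evict 1, frames=[6,5,2,3]
At step 9: evicted page 1

Answer: 1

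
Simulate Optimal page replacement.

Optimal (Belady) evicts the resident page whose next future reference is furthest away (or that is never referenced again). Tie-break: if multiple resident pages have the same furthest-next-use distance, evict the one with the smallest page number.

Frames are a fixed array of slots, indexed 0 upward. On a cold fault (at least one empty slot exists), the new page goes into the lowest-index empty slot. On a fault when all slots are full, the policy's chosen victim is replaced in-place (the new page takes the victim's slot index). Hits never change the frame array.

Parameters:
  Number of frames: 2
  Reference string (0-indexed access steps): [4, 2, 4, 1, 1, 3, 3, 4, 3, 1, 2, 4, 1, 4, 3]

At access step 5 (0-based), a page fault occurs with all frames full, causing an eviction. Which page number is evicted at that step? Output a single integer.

Step 0: ref 4 -> FAULT, frames=[4,-]
Step 1: ref 2 -> FAULT, frames=[4,2]
Step 2: ref 4 -> HIT, frames=[4,2]
Step 3: ref 1 -> FAULT, evict 2, frames=[4,1]
Step 4: ref 1 -> HIT, frames=[4,1]
Step 5: ref 3 -> FAULT, evict 1, frames=[4,3]
At step 5: evicted page 1

Answer: 1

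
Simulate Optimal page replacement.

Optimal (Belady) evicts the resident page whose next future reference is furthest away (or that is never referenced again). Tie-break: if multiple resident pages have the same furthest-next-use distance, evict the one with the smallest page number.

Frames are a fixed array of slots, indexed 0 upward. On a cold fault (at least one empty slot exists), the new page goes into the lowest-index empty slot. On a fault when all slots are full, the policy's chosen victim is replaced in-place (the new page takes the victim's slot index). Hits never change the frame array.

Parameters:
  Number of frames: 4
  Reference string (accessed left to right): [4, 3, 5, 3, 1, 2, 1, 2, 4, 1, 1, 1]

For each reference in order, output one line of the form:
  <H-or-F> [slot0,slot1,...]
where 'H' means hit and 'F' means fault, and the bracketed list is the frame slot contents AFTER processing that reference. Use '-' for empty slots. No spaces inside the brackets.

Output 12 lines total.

F [4,-,-,-]
F [4,3,-,-]
F [4,3,5,-]
H [4,3,5,-]
F [4,3,5,1]
F [4,2,5,1]
H [4,2,5,1]
H [4,2,5,1]
H [4,2,5,1]
H [4,2,5,1]
H [4,2,5,1]
H [4,2,5,1]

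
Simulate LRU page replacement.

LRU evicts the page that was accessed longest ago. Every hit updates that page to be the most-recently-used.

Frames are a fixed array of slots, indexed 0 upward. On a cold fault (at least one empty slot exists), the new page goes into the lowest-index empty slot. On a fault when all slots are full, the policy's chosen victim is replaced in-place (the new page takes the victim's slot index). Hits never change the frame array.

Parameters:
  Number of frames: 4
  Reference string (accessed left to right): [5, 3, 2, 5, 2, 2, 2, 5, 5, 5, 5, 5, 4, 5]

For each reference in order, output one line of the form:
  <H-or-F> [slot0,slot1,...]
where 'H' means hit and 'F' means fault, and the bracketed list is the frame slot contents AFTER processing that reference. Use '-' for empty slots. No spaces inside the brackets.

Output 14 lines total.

F [5,-,-,-]
F [5,3,-,-]
F [5,3,2,-]
H [5,3,2,-]
H [5,3,2,-]
H [5,3,2,-]
H [5,3,2,-]
H [5,3,2,-]
H [5,3,2,-]
H [5,3,2,-]
H [5,3,2,-]
H [5,3,2,-]
F [5,3,2,4]
H [5,3,2,4]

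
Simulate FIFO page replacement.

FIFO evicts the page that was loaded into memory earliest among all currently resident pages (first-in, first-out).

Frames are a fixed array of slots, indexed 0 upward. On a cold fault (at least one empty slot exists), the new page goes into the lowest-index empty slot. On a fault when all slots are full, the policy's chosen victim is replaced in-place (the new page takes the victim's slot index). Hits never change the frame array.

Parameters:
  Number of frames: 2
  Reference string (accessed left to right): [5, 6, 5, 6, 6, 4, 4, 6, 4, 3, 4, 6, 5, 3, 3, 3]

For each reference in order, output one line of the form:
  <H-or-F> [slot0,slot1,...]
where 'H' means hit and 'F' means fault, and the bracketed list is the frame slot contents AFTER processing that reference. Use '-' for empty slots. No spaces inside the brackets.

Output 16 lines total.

F [5,-]
F [5,6]
H [5,6]
H [5,6]
H [5,6]
F [4,6]
H [4,6]
H [4,6]
H [4,6]
F [4,3]
H [4,3]
F [6,3]
F [6,5]
F [3,5]
H [3,5]
H [3,5]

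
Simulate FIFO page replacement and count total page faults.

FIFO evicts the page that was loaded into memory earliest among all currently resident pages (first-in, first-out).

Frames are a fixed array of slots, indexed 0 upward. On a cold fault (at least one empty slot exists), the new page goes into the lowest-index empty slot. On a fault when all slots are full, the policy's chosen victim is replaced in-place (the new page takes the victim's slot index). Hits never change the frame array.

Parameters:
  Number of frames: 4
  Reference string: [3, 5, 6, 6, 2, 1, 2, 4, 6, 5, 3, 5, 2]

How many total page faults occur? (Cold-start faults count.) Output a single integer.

Step 0: ref 3 → FAULT, frames=[3,-,-,-]
Step 1: ref 5 → FAULT, frames=[3,5,-,-]
Step 2: ref 6 → FAULT, frames=[3,5,6,-]
Step 3: ref 6 → HIT, frames=[3,5,6,-]
Step 4: ref 2 → FAULT, frames=[3,5,6,2]
Step 5: ref 1 → FAULT (evict 3), frames=[1,5,6,2]
Step 6: ref 2 → HIT, frames=[1,5,6,2]
Step 7: ref 4 → FAULT (evict 5), frames=[1,4,6,2]
Step 8: ref 6 → HIT, frames=[1,4,6,2]
Step 9: ref 5 → FAULT (evict 6), frames=[1,4,5,2]
Step 10: ref 3 → FAULT (evict 2), frames=[1,4,5,3]
Step 11: ref 5 → HIT, frames=[1,4,5,3]
Step 12: ref 2 → FAULT (evict 1), frames=[2,4,5,3]
Total faults: 9

Answer: 9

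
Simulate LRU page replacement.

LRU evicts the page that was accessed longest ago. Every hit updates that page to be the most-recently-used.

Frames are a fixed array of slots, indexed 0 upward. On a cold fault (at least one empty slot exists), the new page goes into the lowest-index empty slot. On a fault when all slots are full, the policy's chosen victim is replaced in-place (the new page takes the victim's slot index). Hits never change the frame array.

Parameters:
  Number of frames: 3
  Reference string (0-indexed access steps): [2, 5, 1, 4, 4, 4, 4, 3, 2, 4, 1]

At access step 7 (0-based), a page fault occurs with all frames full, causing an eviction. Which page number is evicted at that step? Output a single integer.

Answer: 5

Derivation:
Step 0: ref 2 -> FAULT, frames=[2,-,-]
Step 1: ref 5 -> FAULT, frames=[2,5,-]
Step 2: ref 1 -> FAULT, frames=[2,5,1]
Step 3: ref 4 -> FAULT, evict 2, frames=[4,5,1]
Step 4: ref 4 -> HIT, frames=[4,5,1]
Step 5: ref 4 -> HIT, frames=[4,5,1]
Step 6: ref 4 -> HIT, frames=[4,5,1]
Step 7: ref 3 -> FAULT, evict 5, frames=[4,3,1]
At step 7: evicted page 5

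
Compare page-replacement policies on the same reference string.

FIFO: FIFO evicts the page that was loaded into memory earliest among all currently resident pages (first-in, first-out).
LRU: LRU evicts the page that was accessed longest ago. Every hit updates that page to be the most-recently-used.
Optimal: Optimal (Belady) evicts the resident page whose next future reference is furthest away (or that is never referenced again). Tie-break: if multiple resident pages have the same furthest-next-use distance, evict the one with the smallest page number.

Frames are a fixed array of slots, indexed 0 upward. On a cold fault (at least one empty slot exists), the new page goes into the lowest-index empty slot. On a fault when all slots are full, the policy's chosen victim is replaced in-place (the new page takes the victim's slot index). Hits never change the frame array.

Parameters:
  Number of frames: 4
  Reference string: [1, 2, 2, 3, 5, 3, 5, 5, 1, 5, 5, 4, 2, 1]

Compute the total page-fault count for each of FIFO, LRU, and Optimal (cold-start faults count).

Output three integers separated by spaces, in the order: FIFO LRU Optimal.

Answer: 6 6 5

Derivation:
--- FIFO ---
  step 0: ref 1 -> FAULT, frames=[1,-,-,-] (faults so far: 1)
  step 1: ref 2 -> FAULT, frames=[1,2,-,-] (faults so far: 2)
  step 2: ref 2 -> HIT, frames=[1,2,-,-] (faults so far: 2)
  step 3: ref 3 -> FAULT, frames=[1,2,3,-] (faults so far: 3)
  step 4: ref 5 -> FAULT, frames=[1,2,3,5] (faults so far: 4)
  step 5: ref 3 -> HIT, frames=[1,2,3,5] (faults so far: 4)
  step 6: ref 5 -> HIT, frames=[1,2,3,5] (faults so far: 4)
  step 7: ref 5 -> HIT, frames=[1,2,3,5] (faults so far: 4)
  step 8: ref 1 -> HIT, frames=[1,2,3,5] (faults so far: 4)
  step 9: ref 5 -> HIT, frames=[1,2,3,5] (faults so far: 4)
  step 10: ref 5 -> HIT, frames=[1,2,3,5] (faults so far: 4)
  step 11: ref 4 -> FAULT, evict 1, frames=[4,2,3,5] (faults so far: 5)
  step 12: ref 2 -> HIT, frames=[4,2,3,5] (faults so far: 5)
  step 13: ref 1 -> FAULT, evict 2, frames=[4,1,3,5] (faults so far: 6)
  FIFO total faults: 6
--- LRU ---
  step 0: ref 1 -> FAULT, frames=[1,-,-,-] (faults so far: 1)
  step 1: ref 2 -> FAULT, frames=[1,2,-,-] (faults so far: 2)
  step 2: ref 2 -> HIT, frames=[1,2,-,-] (faults so far: 2)
  step 3: ref 3 -> FAULT, frames=[1,2,3,-] (faults so far: 3)
  step 4: ref 5 -> FAULT, frames=[1,2,3,5] (faults so far: 4)
  step 5: ref 3 -> HIT, frames=[1,2,3,5] (faults so far: 4)
  step 6: ref 5 -> HIT, frames=[1,2,3,5] (faults so far: 4)
  step 7: ref 5 -> HIT, frames=[1,2,3,5] (faults so far: 4)
  step 8: ref 1 -> HIT, frames=[1,2,3,5] (faults so far: 4)
  step 9: ref 5 -> HIT, frames=[1,2,3,5] (faults so far: 4)
  step 10: ref 5 -> HIT, frames=[1,2,3,5] (faults so far: 4)
  step 11: ref 4 -> FAULT, evict 2, frames=[1,4,3,5] (faults so far: 5)
  step 12: ref 2 -> FAULT, evict 3, frames=[1,4,2,5] (faults so far: 6)
  step 13: ref 1 -> HIT, frames=[1,4,2,5] (faults so far: 6)
  LRU total faults: 6
--- Optimal ---
  step 0: ref 1 -> FAULT, frames=[1,-,-,-] (faults so far: 1)
  step 1: ref 2 -> FAULT, frames=[1,2,-,-] (faults so far: 2)
  step 2: ref 2 -> HIT, frames=[1,2,-,-] (faults so far: 2)
  step 3: ref 3 -> FAULT, frames=[1,2,3,-] (faults so far: 3)
  step 4: ref 5 -> FAULT, frames=[1,2,3,5] (faults so far: 4)
  step 5: ref 3 -> HIT, frames=[1,2,3,5] (faults so far: 4)
  step 6: ref 5 -> HIT, frames=[1,2,3,5] (faults so far: 4)
  step 7: ref 5 -> HIT, frames=[1,2,3,5] (faults so far: 4)
  step 8: ref 1 -> HIT, frames=[1,2,3,5] (faults so far: 4)
  step 9: ref 5 -> HIT, frames=[1,2,3,5] (faults so far: 4)
  step 10: ref 5 -> HIT, frames=[1,2,3,5] (faults so far: 4)
  step 11: ref 4 -> FAULT, evict 3, frames=[1,2,4,5] (faults so far: 5)
  step 12: ref 2 -> HIT, frames=[1,2,4,5] (faults so far: 5)
  step 13: ref 1 -> HIT, frames=[1,2,4,5] (faults so far: 5)
  Optimal total faults: 5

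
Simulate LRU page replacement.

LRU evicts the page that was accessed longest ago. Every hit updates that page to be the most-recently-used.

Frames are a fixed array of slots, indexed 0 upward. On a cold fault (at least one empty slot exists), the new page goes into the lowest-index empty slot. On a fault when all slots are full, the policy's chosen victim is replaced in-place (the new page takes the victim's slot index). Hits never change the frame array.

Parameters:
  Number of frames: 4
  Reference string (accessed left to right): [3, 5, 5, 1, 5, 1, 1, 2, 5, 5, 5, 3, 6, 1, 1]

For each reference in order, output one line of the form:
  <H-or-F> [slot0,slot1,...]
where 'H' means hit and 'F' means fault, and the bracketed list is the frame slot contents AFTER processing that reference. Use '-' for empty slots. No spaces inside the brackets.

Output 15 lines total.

F [3,-,-,-]
F [3,5,-,-]
H [3,5,-,-]
F [3,5,1,-]
H [3,5,1,-]
H [3,5,1,-]
H [3,5,1,-]
F [3,5,1,2]
H [3,5,1,2]
H [3,5,1,2]
H [3,5,1,2]
H [3,5,1,2]
F [3,5,6,2]
F [3,5,6,1]
H [3,5,6,1]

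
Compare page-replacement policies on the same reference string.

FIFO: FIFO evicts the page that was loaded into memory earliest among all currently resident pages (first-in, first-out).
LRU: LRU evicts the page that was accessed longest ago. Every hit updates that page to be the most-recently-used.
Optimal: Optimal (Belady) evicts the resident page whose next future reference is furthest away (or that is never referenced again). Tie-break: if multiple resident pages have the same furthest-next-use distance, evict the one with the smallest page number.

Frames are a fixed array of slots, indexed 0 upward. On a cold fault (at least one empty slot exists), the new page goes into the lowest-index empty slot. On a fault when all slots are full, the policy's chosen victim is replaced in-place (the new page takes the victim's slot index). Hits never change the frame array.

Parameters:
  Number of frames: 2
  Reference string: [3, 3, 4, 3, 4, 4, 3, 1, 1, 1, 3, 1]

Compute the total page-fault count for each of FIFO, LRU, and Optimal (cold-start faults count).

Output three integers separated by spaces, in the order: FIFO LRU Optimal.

Answer: 4 3 3

Derivation:
--- FIFO ---
  step 0: ref 3 -> FAULT, frames=[3,-] (faults so far: 1)
  step 1: ref 3 -> HIT, frames=[3,-] (faults so far: 1)
  step 2: ref 4 -> FAULT, frames=[3,4] (faults so far: 2)
  step 3: ref 3 -> HIT, frames=[3,4] (faults so far: 2)
  step 4: ref 4 -> HIT, frames=[3,4] (faults so far: 2)
  step 5: ref 4 -> HIT, frames=[3,4] (faults so far: 2)
  step 6: ref 3 -> HIT, frames=[3,4] (faults so far: 2)
  step 7: ref 1 -> FAULT, evict 3, frames=[1,4] (faults so far: 3)
  step 8: ref 1 -> HIT, frames=[1,4] (faults so far: 3)
  step 9: ref 1 -> HIT, frames=[1,4] (faults so far: 3)
  step 10: ref 3 -> FAULT, evict 4, frames=[1,3] (faults so far: 4)
  step 11: ref 1 -> HIT, frames=[1,3] (faults so far: 4)
  FIFO total faults: 4
--- LRU ---
  step 0: ref 3 -> FAULT, frames=[3,-] (faults so far: 1)
  step 1: ref 3 -> HIT, frames=[3,-] (faults so far: 1)
  step 2: ref 4 -> FAULT, frames=[3,4] (faults so far: 2)
  step 3: ref 3 -> HIT, frames=[3,4] (faults so far: 2)
  step 4: ref 4 -> HIT, frames=[3,4] (faults so far: 2)
  step 5: ref 4 -> HIT, frames=[3,4] (faults so far: 2)
  step 6: ref 3 -> HIT, frames=[3,4] (faults so far: 2)
  step 7: ref 1 -> FAULT, evict 4, frames=[3,1] (faults so far: 3)
  step 8: ref 1 -> HIT, frames=[3,1] (faults so far: 3)
  step 9: ref 1 -> HIT, frames=[3,1] (faults so far: 3)
  step 10: ref 3 -> HIT, frames=[3,1] (faults so far: 3)
  step 11: ref 1 -> HIT, frames=[3,1] (faults so far: 3)
  LRU total faults: 3
--- Optimal ---
  step 0: ref 3 -> FAULT, frames=[3,-] (faults so far: 1)
  step 1: ref 3 -> HIT, frames=[3,-] (faults so far: 1)
  step 2: ref 4 -> FAULT, frames=[3,4] (faults so far: 2)
  step 3: ref 3 -> HIT, frames=[3,4] (faults so far: 2)
  step 4: ref 4 -> HIT, frames=[3,4] (faults so far: 2)
  step 5: ref 4 -> HIT, frames=[3,4] (faults so far: 2)
  step 6: ref 3 -> HIT, frames=[3,4] (faults so far: 2)
  step 7: ref 1 -> FAULT, evict 4, frames=[3,1] (faults so far: 3)
  step 8: ref 1 -> HIT, frames=[3,1] (faults so far: 3)
  step 9: ref 1 -> HIT, frames=[3,1] (faults so far: 3)
  step 10: ref 3 -> HIT, frames=[3,1] (faults so far: 3)
  step 11: ref 1 -> HIT, frames=[3,1] (faults so far: 3)
  Optimal total faults: 3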